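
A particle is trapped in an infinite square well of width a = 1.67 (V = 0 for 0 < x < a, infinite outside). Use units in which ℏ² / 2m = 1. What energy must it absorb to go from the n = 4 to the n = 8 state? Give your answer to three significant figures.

E_n = n²π²ℏ²/(2ma²), so ΔE = (8² − 4²) π²ℏ²/(2ma²).
ΔE = 48 × π² / (2 × 0.5 × 1.67²) = 169.9.

ΔE = 170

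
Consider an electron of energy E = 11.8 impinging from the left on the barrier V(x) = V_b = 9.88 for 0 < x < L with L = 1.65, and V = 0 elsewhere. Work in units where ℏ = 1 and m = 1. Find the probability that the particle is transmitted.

T = 0.991

E > V_b: inside the barrier k₂ = √(2m(E − V_b))/ℏ = 1.960, k₂L = 3.233.
Matching at both interfaces gives T⁻¹ = 1 + V_b² sin²(k₂L) / [4E(E − V_b)] = 1.009, hence T = 0.991.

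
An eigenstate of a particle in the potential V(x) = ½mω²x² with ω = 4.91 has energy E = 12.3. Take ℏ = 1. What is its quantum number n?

n = 2

E_n = ℏω(n + ½) ⇒ n = E/(ℏω) − ½ = 12.3/4.91 − 0.5 = 2.005 → n = 2.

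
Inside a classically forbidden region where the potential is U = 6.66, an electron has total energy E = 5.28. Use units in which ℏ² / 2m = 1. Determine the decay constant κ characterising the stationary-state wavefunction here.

κ = 1.17

Since E < U the TISE in this region is ψ'' = κ²ψ with κ = √(2m(U − E))/ℏ.
κ = √(2 × 0.5 × 1.38) = 1.175.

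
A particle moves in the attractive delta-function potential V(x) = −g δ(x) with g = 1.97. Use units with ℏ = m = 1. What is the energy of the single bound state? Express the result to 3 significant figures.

The bound state is ψ(x) = √κ e^{−κ|x|}. The derivative jump ψ'(0⁺) − ψ'(0⁻) = −(2mg/ℏ²)ψ(0) fixes κ = mg/ℏ² = 1.970.
Then E = −ℏ²κ²/(2m) = −mg²/(2ℏ²) = -1.940.

E = -1.94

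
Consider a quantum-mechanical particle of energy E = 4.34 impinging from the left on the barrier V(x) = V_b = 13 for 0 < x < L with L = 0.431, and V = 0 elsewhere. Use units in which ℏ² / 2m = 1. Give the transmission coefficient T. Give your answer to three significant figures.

T = 0.249

E < V_b: inside the barrier ψ ∝ e^{±κx} with κ = √(2m(V_b − E))/ℏ = 2.943.
κL = 1.268, sinh(κL) = 1.637.
Matching ψ, ψ′ at both faces gives T = [1 + V_b² sinh²(κL) / (4E(V_b − E))]⁻¹ = 1/4.012 = 0.249.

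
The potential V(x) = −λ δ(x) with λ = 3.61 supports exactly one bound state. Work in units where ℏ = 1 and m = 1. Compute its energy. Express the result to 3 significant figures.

The bound state is ψ(x) = √κ e^{−κ|x|}. The derivative jump ψ'(0⁺) − ψ'(0⁻) = −(2mλ/ℏ²)ψ(0) fixes κ = mλ/ℏ² = 3.610.
Then E = −ℏ²κ²/(2m) = −mλ²/(2ℏ²) = -6.516.

E = -6.52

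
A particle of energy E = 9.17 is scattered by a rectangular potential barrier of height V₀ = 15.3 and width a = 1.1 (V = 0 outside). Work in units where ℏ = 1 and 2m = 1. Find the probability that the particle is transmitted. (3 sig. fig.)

T = 0.0164

E < V₀: inside the barrier ψ ∝ e^{±κx} with κ = √(2m(V₀ − E))/ℏ = 2.476.
κa = 2.723, sinh(κa) = 7.584.
Matching ψ, ψ′ at both faces gives T = [1 + V₀² sinh²(κa) / (4E(V₀ − E))]⁻¹ = 1/60.88 = 0.0164.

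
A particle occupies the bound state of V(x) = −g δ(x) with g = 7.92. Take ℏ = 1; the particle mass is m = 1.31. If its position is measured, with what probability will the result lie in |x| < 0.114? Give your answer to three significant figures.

P = 0.906

The normalised bound state is ψ = √κ e^{−κ|x|} with κ = mg/ℏ² = 10.38.
P(|x| < d) = ∫_{−d}^{d} κ e^{−2κ|x|} dx = 1 − e^{−2κd} = 1 − e^{−2.366} = 0.9061.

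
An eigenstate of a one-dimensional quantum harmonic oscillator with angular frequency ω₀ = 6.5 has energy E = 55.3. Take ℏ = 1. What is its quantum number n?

n = 8

Invert E_n = (n + ½)ℏω₀: n = E/ℏω₀ − ½ = 8.008, so n = 8.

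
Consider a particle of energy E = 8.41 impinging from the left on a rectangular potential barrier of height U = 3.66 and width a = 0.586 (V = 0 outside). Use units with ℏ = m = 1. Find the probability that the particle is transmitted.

Above the barrier the interior wavenumber is k₂ = √(2m(E − U))/ℏ = 3.082, giving phase k₂a = 1.806.
Matching at both interfaces gives T⁻¹ = 1 + U² sin²(k₂a) / [4E(E − U)] = 1.079, hence T = 0.927.

T = 0.927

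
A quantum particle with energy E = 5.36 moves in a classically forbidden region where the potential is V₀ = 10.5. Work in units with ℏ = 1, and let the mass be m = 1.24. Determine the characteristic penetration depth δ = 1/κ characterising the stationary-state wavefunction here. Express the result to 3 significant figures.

δ = 0.280

Since E < V₀ the TISE in this region is ψ'' = κ²ψ with κ = √(2m(V₀ − E))/ℏ.
κ = √(2 × 1.24 × 5.14) = 3.570. The penetration depth is δ = 1/κ = 0.280.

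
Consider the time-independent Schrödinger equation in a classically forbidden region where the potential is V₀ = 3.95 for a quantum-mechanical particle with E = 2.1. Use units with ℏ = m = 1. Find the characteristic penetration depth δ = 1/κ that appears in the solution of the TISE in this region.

δ = 0.520

Since E < V₀ the TISE in this region is ψ'' = κ²ψ with κ = √(2m(V₀ − E))/ℏ.
κ = √(2 × 1 × 1.85) = 1.924. The penetration depth is δ = 1/κ = 0.520.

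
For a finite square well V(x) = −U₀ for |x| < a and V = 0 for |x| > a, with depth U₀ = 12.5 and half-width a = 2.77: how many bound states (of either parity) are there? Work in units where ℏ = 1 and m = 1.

N = 9

Define the well-strength parameter z₀ = (a/ℏ)√(2mU₀) = 2.77 × √(2·1·12.5) = 13.85.
A new bound state (alternating even/odd) appears each time z₀ passes a multiple of π/2, so N = ⌊2z₀/π⌋ + 1 = ⌊8.817⌋ + 1 = 9.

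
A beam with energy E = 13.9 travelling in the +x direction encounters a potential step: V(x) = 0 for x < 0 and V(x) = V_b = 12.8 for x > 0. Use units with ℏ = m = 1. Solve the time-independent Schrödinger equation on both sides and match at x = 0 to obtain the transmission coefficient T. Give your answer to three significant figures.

T = 0.685

On each side the TISE gives plane waves with k = √(2m(E − V))/ℏ: k₁ = √(2·1·13.9) = 5.273, k₂ = √(2·1·1.1) = 1.483.
Matching ψ and ψ′ at x = 0 gives r = (k₁ − k₂)/(k₁ + k₂), so R = r² = 0.3146 and T = 1 − R = 0.6854.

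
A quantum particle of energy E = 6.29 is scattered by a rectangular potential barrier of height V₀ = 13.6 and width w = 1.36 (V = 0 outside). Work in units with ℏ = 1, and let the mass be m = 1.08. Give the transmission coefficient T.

T = 0.0000805

E < V₀: inside the barrier ψ ∝ e^{±κx} with κ = √(2m(V₀ − E))/ℏ = 3.974.
κw = 5.404, sinh(κw) = 111.2.
Matching ψ, ψ′ at both faces gives T = [1 + V₀² sinh²(κw) / (4E(V₀ − E))]⁻¹ = 1/12430 = 0.0000805.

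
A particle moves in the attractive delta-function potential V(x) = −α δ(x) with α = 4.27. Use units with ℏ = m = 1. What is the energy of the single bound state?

The bound state is ψ(x) = √κ e^{−κ|x|}. The derivative jump ψ'(0⁺) − ψ'(0⁻) = −(2mα/ℏ²)ψ(0) fixes κ = mα/ℏ² = 4.270.
Then E = −ℏ²κ²/(2m) = −mα²/(2ℏ²) = -9.116.

E = -9.12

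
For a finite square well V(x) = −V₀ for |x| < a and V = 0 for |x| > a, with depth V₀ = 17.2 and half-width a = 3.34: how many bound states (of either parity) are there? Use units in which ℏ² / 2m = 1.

Define the well-strength parameter z₀ = (a/ℏ)√(2mV₀) = 3.34 × √(2·0.5·17.2) = 13.85.
A new bound state (alternating even/odd) appears each time z₀ passes a multiple of π/2, so N = ⌊2z₀/π⌋ + 1 = ⌊8.818⌋ + 1 = 9.

N = 9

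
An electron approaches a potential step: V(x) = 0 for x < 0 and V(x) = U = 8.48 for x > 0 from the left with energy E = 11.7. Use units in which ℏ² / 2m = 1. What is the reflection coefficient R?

On each side the TISE gives plane waves with k = √(2m(E − V))/ℏ: k₁ = √(2·½·11.7) = 3.421, k₂ = √(2·½·3.22) = 1.794.
Matching ψ and ψ′ at x = 0 gives r = (k₁ − k₂)/(k₁ + k₂), so R = r² = 0.09723 and T = 1 − R = 0.9028.

R = 0.0972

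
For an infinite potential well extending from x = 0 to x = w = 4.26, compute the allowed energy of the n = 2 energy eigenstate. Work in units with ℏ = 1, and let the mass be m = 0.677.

Requiring ψ(0) = ψ(w) = 0 quantises k = nπ/w, hence E_n = ℏ²k²/2m = n²π²ℏ²/(2mw²).
E_2 = 2² × π² / (2 × 0.677 × 4.26²) = 1.607.

E = 1.61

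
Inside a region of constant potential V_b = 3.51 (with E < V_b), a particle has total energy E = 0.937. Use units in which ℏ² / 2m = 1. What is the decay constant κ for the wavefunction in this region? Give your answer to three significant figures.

Since E < V_b the TISE in this region is ψ'' = κ²ψ with κ = √(2m(V_b − E))/ℏ.
κ = √(2 × 0.5 × 2.573) = 1.604.

κ = 1.60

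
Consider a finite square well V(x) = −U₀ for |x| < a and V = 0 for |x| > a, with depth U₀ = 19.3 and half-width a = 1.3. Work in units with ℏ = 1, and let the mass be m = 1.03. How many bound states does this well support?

The dimensionless depth is z₀ = a√(2mU₀)/ℏ = 1.3 × √(39.76) = 8.197.
A new bound state (alternating even/odd) appears each time z₀ passes a multiple of π/2, so N = ⌊2z₀/π⌋ + 1 = ⌊5.218⌋ + 1 = 6.

N = 6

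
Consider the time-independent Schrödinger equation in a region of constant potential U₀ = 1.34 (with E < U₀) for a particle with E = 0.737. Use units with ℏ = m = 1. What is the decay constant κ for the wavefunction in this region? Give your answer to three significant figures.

Since E < U₀ the TISE in this region is ψ'' = κ²ψ with κ = √(2m(U₀ − E))/ℏ.
κ = √(2 × 1 × 0.603) = 1.098.

κ = 1.10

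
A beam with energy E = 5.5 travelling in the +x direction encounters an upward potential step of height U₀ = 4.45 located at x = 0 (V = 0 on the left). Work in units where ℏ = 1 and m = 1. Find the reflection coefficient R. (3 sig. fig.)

On each side the TISE gives plane waves with k = √(2m(E − V))/ℏ: k₁ = √(2·1·5.5) = 3.317, k₂ = √(2·1·1.05) = 1.449.
Continuity of ψ and ψ′ at the step yields the reflection amplitude r = (k₁ − k₂)/(k₁ + k₂) = 0.3919; thus R = |r|² = 0.1536, T = 0.8464.

R = 0.154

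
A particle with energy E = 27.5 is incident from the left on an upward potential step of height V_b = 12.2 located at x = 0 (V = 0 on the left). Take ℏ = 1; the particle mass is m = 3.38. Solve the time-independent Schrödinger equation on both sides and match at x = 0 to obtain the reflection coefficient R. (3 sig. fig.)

R = 0.0212

On each side the TISE gives plane waves with k = √(2m(E − V))/ℏ: k₁ = √(2·3.38·27.5) = 13.63, k₂ = √(2·3.38·15.3) = 10.17.
Continuity of ψ and ψ′ at the step yields the reflection amplitude r = (k₁ − k₂)/(k₁ + k₂) = 0.1455; thus R = |r|² = 0.02118, T = 0.9788.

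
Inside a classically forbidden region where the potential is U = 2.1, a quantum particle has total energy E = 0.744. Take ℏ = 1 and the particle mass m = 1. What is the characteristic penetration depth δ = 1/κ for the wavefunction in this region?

Since E < U the TISE in this region is ψ'' = κ²ψ with κ = √(2m(U − E))/ℏ.
κ = √(2 × 1 × 1.356) = 1.647. The penetration depth is δ = 1/κ = 0.607.

δ = 0.607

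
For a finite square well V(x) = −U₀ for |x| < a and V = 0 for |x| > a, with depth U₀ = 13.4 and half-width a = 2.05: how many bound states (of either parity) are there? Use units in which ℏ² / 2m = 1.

Define the well-strength parameter z₀ = (a/ℏ)√(2mU₀) = 2.05 × √(2·0.5·13.4) = 7.504.
The even/odd transcendental equations gain one root per π/2 in z₀, giving N = 1 + ⌊2z₀/π⌋ = 1 + ⌊4.777⌋ = 5.

N = 5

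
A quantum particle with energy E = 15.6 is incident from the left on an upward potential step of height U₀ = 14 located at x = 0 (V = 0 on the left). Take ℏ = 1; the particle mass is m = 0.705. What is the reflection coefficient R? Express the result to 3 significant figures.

The wavenumbers are k₁ = √(2mE)/ℏ = 4.690 on the left and k₂ = √(2m(E − U₀))/ℏ = 1.502 on the right.
Continuity of ψ and ψ′ at the step yields the reflection amplitude r = (k₁ − k₂)/(k₁ + k₂) = 0.5149; thus R = |r|² = 0.2651, T = 0.7349.

R = 0.265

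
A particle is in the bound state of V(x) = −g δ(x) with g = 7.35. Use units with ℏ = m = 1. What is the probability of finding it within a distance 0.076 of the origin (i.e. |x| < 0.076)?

P = 0.673

The normalised bound state is ψ = √κ e^{−κ|x|} with κ = mg/ℏ² = 7.350.
P(|x| < d) = ∫_{−d}^{d} κ e^{−2κ|x|} dx = 1 − e^{−2κd} = 1 − e^{−1.117} = 0.6728.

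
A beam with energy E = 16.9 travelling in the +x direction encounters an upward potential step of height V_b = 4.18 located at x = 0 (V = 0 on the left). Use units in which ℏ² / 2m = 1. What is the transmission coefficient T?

The wavenumbers are k₁ = √(2mE)/ℏ = 4.111 on the left and k₂ = √(2m(E − V_b))/ℏ = 3.567 on the right.
Continuity of ψ and ψ′ at the step yields the reflection amplitude r = (k₁ − k₂)/(k₁ + k₂) = 0.07092; thus R = |r|² = 0.005029, T = 0.9950.

T = 0.995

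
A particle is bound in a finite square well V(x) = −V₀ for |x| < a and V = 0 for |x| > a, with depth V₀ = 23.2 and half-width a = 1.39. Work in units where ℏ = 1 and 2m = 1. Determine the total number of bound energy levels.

N = 5

The dimensionless depth is z₀ = a√(2mV₀)/ℏ = 1.39 × √(23.20) = 6.695.
The even/odd transcendental equations gain one root per π/2 in z₀, giving N = 1 + ⌊2z₀/π⌋ = 1 + ⌊4.262⌋ = 5.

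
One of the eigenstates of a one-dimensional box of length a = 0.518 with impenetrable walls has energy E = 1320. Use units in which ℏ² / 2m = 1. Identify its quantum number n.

n = 6

For an infinite well E_n = n²π²ℏ²/(2ma²), so n = (a/πℏ)√(2mE).
n = (0.518/π) × √(2 × 0.5 × 1320) = 5.991 → n = 6.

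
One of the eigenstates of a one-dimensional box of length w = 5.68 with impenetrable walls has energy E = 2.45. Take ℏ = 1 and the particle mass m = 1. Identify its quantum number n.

n = 4

For an infinite well E_n = n²π²ℏ²/(2mw²), so n = (w/πℏ)√(2mE).
n = (5.68/π) × √(2 × 1 × 2.45) = 4.002 → n = 4.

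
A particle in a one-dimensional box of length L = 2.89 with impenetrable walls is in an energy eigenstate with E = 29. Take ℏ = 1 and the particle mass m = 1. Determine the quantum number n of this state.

n = 7

For an infinite well E_n = n²π²ℏ²/(2mL²), so n = (L/πℏ)√(2mE).
n = (2.89/π) × √(2 × 1 × 29) = 7.006 → n = 7.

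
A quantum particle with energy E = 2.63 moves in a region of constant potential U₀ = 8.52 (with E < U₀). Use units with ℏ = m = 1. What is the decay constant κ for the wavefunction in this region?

κ = 3.43

Since E < U₀ the TISE in this region is ψ'' = κ²ψ with κ = √(2m(U₀ − E))/ℏ.
κ = √(2 × 1 × 5.89) = 3.432.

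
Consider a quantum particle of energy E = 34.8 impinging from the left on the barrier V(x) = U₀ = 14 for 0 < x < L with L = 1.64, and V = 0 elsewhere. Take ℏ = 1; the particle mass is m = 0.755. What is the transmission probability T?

E > U₀: inside the barrier k₂ = √(2m(E − U₀))/ℏ = 5.604, k₂L = 9.191.
Matching at both interfaces gives T⁻¹ = 1 + U₀² sin²(k₂L) / [4E(E − U₀)] = 1.004, hence T = 0.996.

T = 0.996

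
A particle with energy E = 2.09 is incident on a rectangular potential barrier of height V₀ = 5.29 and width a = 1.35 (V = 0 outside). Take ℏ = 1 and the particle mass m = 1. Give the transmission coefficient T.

Since E < V₀ the interior solution is evanescent with decay constant κ = √(2m(V₀ − E))/ℏ = 2.530.
κa = 3.415, sinh(κa) = 15.20.
Matching ψ, ψ′ at both faces gives T = [1 + V₀² sinh²(κa) / (4E(V₀ − E))]⁻¹ = 1/242.6 = 0.00412.

T = 0.00412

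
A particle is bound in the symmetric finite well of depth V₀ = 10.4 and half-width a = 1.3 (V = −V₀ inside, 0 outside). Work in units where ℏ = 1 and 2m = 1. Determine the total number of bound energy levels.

N = 3

Define the well-strength parameter z₀ = (a/ℏ)√(2mV₀) = 1.3 × √(2·0.5·10.4) = 4.192.
The even/odd transcendental equations gain one root per π/2 in z₀, giving N = 1 + ⌊2z₀/π⌋ = 1 + ⌊2.669⌋ = 3.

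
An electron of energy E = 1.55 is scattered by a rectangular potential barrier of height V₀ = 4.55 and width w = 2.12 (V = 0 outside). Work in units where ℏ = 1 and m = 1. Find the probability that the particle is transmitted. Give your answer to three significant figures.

E < V₀: inside the barrier ψ ∝ e^{±κx} with κ = √(2m(V₀ − E))/ℏ = 2.449.
κw = 5.193, sinh(κw) = 89.99.
The exact tunnelling result is T⁻¹ = 1 + V₀² sinh²(κw) / [4E(V₀ − E)] = 9015, so T = 0.000111.

T = 0.000111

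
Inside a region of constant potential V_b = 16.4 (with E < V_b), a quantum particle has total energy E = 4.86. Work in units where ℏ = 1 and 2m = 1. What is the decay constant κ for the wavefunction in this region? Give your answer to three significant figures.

κ = 3.40

Since E < V_b the TISE in this region is ψ'' = κ²ψ with κ = √(2m(V_b − E))/ℏ.
κ = √(2 × 0.5 × 11.54) = 3.397.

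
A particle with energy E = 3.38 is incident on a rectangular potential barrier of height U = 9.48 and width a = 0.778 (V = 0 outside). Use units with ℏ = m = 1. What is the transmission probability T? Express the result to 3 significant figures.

T = 0.0159

E < U: inside the barrier ψ ∝ e^{±κx} with κ = √(2m(U − E))/ℏ = 3.493.
κa = 2.717, sinh(κa) = 7.538.
The exact tunnelling result is T⁻¹ = 1 + U² sinh²(κa) / [4E(U − E)] = 62.91, so T = 0.0159.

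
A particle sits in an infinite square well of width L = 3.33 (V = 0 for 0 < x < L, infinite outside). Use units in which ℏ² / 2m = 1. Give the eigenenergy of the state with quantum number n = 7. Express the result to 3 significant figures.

E = 43.6

The infinite-well eigenfunctions ψ_n = √(2/L) sin(nπx/L) vanish at both walls, giving E_n = n²π²ℏ²/(2mL²).
E_7 = 7² × π² / (2 × 0.5 × 3.33²) = 43.61.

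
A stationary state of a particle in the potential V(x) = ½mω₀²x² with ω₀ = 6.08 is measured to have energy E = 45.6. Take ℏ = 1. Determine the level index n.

Invert E_n = (n + ½)ℏω₀: n = E/ℏω₀ − ½ = 7.000, so n = 7.

n = 7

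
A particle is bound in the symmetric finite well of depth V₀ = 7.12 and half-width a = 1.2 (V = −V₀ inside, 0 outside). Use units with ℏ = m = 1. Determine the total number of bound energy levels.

N = 3

The dimensionless depth is z₀ = a√(2mV₀)/ℏ = 1.2 × √(14.24) = 4.528.
A new bound state (alternating even/odd) appears each time z₀ passes a multiple of π/2, so N = ⌊2z₀/π⌋ + 1 = ⌊2.883⌋ + 1 = 3.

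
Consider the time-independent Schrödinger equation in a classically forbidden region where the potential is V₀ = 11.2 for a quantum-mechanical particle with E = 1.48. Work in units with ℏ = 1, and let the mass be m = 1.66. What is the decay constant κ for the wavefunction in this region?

Since E < V₀ the TISE in this region is ψ'' = κ²ψ with κ = √(2m(V₀ − E))/ℏ.
κ = √(2 × 1.66 × 9.72) = 5.681.

κ = 5.68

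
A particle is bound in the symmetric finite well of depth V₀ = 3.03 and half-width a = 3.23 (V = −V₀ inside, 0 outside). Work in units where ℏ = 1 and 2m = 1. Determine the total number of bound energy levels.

N = 4

Define the well-strength parameter z₀ = (a/ℏ)√(2mV₀) = 3.23 × √(2·0.5·3.03) = 5.622.
The even/odd transcendental equations gain one root per π/2 in z₀, giving N = 1 + ⌊2z₀/π⌋ = 1 + ⌊3.579⌋ = 4.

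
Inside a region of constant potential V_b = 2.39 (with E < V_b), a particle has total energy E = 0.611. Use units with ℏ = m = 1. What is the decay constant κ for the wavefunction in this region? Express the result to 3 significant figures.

κ = 1.89

Since E < V_b the TISE in this region is ψ'' = κ²ψ with κ = √(2m(V_b − E))/ℏ.
κ = √(2 × 1 × 1.779) = 1.886.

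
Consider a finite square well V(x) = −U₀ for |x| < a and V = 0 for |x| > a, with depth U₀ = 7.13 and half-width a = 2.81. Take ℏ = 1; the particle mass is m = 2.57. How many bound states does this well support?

N = 11

Define the well-strength parameter z₀ = (a/ℏ)√(2mU₀) = 2.81 × √(2·2.57·7.13) = 17.01.
The even/odd transcendental equations gain one root per π/2 in z₀, giving N = 1 + ⌊2z₀/π⌋ = 1 + ⌊10.83⌋ = 11.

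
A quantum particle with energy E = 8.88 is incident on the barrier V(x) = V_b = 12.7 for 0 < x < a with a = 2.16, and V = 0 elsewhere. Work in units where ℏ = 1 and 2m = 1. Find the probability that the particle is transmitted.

Since E < V_b the interior solution is evanescent with decay constant κ = √(2m(V_b − E))/ℏ = 1.954.
κa = 4.222, sinh(κa) = 34.07.
The exact tunnelling result is T⁻¹ = 1 + V_b² sinh²(κa) / [4E(V_b − E)] = 1381, so T = 0.000724.

T = 0.000724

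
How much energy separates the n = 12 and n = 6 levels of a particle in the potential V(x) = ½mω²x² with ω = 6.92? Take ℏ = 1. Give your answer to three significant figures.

ΔE = 41.5

E_n = ℏω(n + ½), so ΔE = (12 − 6) ℏω = 6 × 6.92 = 41.52.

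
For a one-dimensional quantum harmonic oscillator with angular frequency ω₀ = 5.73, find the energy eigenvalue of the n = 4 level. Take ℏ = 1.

E = 25.8

The oscillator eigenvalues are E_n = ℏω₀(n + ½), so E_4 = 5.73 × 4.5 = 25.79.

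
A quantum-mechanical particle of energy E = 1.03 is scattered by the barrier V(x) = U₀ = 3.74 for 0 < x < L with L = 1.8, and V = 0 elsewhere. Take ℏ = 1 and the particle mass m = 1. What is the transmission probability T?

E < U₀: inside the barrier ψ ∝ e^{±κx} with κ = √(2m(U₀ − E))/ℏ = 2.328.
κL = 4.191, sinh(κL) = 33.02.
Matching ψ, ψ′ at both faces gives T = [1 + U₀² sinh²(κL) / (4E(U₀ − E))]⁻¹ = 1/1367 = 0.000731.

T = 0.000731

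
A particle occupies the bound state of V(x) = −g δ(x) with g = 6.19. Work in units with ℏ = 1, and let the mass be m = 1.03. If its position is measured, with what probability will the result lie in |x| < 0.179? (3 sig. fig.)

The normalised bound state is ψ = √κ e^{−κ|x|} with κ = mg/ℏ² = 6.376.
P(|x| < d) = ∫_{−d}^{d} κ e^{−2κ|x|} dx = 1 − e^{−2κd} = 1 − e^{−2.283} = 0.8980.

P = 0.898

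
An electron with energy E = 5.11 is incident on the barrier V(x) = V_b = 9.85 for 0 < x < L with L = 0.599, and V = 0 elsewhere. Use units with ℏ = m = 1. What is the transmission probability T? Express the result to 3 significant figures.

E < V_b: inside the barrier ψ ∝ e^{±κx} with κ = √(2m(V_b − E))/ℏ = 3.079.
κL = 1.844, sinh(κL) = 3.083.
The exact tunnelling result is T⁻¹ = 1 + V_b² sinh²(κL) / [4E(V_b − E)] = 10.52, so T = 0.0951.

T = 0.0951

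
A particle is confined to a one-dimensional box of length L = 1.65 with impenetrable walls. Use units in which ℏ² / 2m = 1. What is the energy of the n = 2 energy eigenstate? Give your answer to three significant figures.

E = 14.5

The infinite-well eigenfunctions ψ_n = √(2/L) sin(nπx/L) vanish at both walls, giving E_n = n²π²ℏ²/(2mL²).
E_2 = 2² × π² / (2 × 0.5 × 1.65²) = 14.50.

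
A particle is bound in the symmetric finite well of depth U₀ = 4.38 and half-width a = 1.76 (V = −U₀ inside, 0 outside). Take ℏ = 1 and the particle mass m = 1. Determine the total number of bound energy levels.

N = 4

Define the well-strength parameter z₀ = (a/ℏ)√(2mU₀) = 1.76 × √(2·1·4.38) = 5.209.
The even/odd transcendental equations gain one root per π/2 in z₀, giving N = 1 + ⌊2z₀/π⌋ = 1 + ⌊3.316⌋ = 4.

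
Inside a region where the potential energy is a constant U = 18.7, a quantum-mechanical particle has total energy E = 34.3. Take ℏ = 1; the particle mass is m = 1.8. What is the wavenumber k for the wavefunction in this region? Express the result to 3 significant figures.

k = 7.49

With E > U the solution is oscillatory, ψ ∝ e^{±ikx} with k = √(2m(E − U))/ℏ.
k = √(2 × 1.8 × 15.6) = 7.494.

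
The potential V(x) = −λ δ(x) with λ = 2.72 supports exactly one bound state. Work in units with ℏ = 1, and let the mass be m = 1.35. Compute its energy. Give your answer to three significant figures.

The bound state is ψ(x) = √κ e^{−κ|x|}. The derivative jump ψ'(0⁺) − ψ'(0⁻) = −(2mλ/ℏ²)ψ(0) fixes κ = mλ/ℏ² = 3.672.
Then E = −ℏ²κ²/(2m) = −mλ²/(2ℏ²) = -4.994.

E = -4.99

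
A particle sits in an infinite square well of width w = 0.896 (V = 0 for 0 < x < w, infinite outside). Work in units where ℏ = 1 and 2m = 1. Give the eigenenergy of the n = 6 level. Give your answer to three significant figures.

The infinite-well eigenfunctions ψ_n = √(2/w) sin(nπx/w) vanish at both walls, giving E_n = n²π²ℏ²/(2mw²).
E_6 = 6² × π² / (2 × 0.5 × 0.896²) = 442.6.

E = 443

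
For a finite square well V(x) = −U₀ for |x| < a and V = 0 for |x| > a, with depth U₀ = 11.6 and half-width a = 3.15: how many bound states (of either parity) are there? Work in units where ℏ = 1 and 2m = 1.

The dimensionless depth is z₀ = a√(2mU₀)/ℏ = 3.15 × √(11.60) = 10.73.
A new bound state (alternating even/odd) appears each time z₀ passes a multiple of π/2, so N = ⌊2z₀/π⌋ + 1 = ⌊6.830⌋ + 1 = 7.

N = 7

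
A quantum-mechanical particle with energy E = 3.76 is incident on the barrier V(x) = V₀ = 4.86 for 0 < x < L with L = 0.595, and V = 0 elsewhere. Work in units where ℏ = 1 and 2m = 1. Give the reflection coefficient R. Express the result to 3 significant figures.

E < V₀: inside the barrier ψ ∝ e^{±κx} with κ = √(2m(V₀ − E))/ℏ = 1.049.
κL = 0.6240, sinh(κL) = 0.6653.
The exact tunnelling result is T⁻¹ = 1 + V₀² sinh²(κL) / [4E(V₀ − E)] = 1.632, so T = 0.613.
R = 1 − T = 0.387.

R = 0.387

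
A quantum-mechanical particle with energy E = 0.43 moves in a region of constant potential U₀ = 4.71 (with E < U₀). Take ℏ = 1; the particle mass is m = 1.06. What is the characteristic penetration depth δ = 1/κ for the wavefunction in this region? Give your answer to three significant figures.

Since E < U₀ the TISE in this region is ψ'' = κ²ψ with κ = √(2m(U₀ − E))/ℏ.
κ = √(2 × 1.06 × 4.28) = 3.012. The penetration depth is δ = 1/κ = 0.332.

δ = 0.332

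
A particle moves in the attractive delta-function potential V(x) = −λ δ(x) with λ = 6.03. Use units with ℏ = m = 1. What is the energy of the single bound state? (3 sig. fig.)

E = -18.2

For x ≠ 0 the bound state is ψ ∝ e^{−κ|x|}; integrating the TISE across the delta gives the cusp condition 2κ = 2mλ/ℏ², so κ = 6.030.
Then E = −ℏ²κ²/(2m) = −mλ²/(2ℏ²) = -18.18.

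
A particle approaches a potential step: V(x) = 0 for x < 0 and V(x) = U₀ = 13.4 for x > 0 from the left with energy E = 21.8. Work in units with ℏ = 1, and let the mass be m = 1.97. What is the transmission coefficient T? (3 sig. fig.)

On each side the TISE gives plane waves with k = √(2m(E − V))/ℏ: k₁ = √(2·1.97·21.8) = 9.268, k₂ = √(2·1.97·8.4) = 5.753.
Matching ψ and ψ′ at x = 0 gives r = (k₁ − k₂)/(k₁ + k₂), so R = r² = 0.05476 and T = 1 − R = 0.9452.

T = 0.945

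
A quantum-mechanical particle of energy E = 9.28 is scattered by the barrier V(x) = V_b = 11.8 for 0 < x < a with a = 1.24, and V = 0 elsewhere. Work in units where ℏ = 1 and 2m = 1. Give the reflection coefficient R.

Since E < V_b the interior solution is evanescent with decay constant κ = √(2m(V_b − E))/ℏ = 1.587.
κa = 1.968, sinh(κa) = 3.510.
Matching ψ, ψ′ at both faces gives T = [1 + V_b² sinh²(κa) / (4E(V_b − E))]⁻¹ = 1/19.34 = 0.0517.
R = 1 − T = 0.948.

R = 0.948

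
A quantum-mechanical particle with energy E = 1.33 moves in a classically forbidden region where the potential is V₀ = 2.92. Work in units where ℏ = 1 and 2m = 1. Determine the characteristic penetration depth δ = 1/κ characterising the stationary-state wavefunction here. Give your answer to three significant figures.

δ = 0.793

Since E < V₀ the TISE in this region is ψ'' = κ²ψ with κ = √(2m(V₀ − E))/ℏ.
κ = √(2 × 0.5 × 1.59) = 1.261. The penetration depth is δ = 1/κ = 0.793.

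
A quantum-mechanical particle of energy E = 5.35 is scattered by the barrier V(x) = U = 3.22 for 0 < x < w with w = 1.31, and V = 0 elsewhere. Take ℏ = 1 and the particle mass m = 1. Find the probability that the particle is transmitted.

T = 0.961

Above the barrier the interior wavenumber is k₂ = √(2m(E − U))/ℏ = 2.064, giving phase k₂w = 2.704.
Matching at both interfaces gives T⁻¹ = 1 + U² sin²(k₂w) / [4E(E − U)] = 1.041, hence T = 0.961.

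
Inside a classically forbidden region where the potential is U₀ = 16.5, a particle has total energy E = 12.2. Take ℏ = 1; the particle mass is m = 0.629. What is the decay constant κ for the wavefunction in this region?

Since E < U₀ the TISE in this region is ψ'' = κ²ψ with κ = √(2m(U₀ − E))/ℏ.
κ = √(2 × 0.629 × 4.3) = 2.326.

κ = 2.33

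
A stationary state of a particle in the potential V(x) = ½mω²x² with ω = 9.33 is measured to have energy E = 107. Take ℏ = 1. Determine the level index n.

n = 11

E_n = ℏω(n + ½) ⇒ n = E/(ℏω) − ½ = 107/9.33 − 0.5 = 10.968 → n = 11.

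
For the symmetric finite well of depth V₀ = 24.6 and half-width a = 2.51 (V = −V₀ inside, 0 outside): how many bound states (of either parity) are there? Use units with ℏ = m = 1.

The dimensionless depth is z₀ = a√(2mV₀)/ℏ = 2.51 × √(49.20) = 17.61.
A new bound state (alternating even/odd) appears each time z₀ passes a multiple of π/2, so N = ⌊2z₀/π⌋ + 1 = ⌊11.21⌋ + 1 = 12.

N = 12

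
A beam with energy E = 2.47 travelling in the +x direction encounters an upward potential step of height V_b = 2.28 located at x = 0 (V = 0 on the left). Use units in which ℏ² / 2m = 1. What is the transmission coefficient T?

T = 0.680

On each side the TISE gives plane waves with k = √(2m(E − V))/ℏ: k₁ = √(2·½·2.47) = 1.572, k₂ = √(2·½·0.19) = 0.4359.
Continuity of ψ and ψ′ at the step yields the reflection amplitude r = (k₁ − k₂)/(k₁ + k₂) = 0.5657; thus R = |r|² = 0.3201, T = 0.6799.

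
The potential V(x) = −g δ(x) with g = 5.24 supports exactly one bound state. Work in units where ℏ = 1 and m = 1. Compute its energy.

The bound state is ψ(x) = √κ e^{−κ|x|}. The derivative jump ψ'(0⁺) − ψ'(0⁻) = −(2mg/ℏ²)ψ(0) fixes κ = mg/ℏ² = 5.240.
Then E = −ℏ²κ²/(2m) = −mg²/(2ℏ²) = -13.73.

E = -13.7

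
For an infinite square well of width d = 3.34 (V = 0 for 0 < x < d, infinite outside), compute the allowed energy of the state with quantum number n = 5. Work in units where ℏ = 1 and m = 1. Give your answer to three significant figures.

Requiring ψ(0) = ψ(d) = 0 quantises k = nπ/d, hence E_n = ℏ²k²/2m = n²π²ℏ²/(2md²).
E_5 = 5² × π² / (2 × 1 × 3.34²) = 11.06.

E = 11.1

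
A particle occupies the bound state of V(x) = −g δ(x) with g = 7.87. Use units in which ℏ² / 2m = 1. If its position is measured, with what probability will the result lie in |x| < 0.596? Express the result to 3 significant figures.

The normalised bound state is ψ = √κ e^{−κ|x|} with κ = mg/ℏ² = 3.935.
P(|x| < d) = ∫_{−d}^{d} κ e^{−2κ|x|} dx = 1 − e^{−2κd} = 1 − e^{−4.691} = 0.9908.

P = 0.991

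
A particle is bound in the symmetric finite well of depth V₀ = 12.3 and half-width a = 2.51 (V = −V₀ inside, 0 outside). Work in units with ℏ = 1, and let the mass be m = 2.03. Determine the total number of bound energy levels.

N = 12

The dimensionless depth is z₀ = a√(2mV₀)/ℏ = 2.51 × √(49.94) = 17.74.
A new bound state (alternating even/odd) appears each time z₀ passes a multiple of π/2, so N = ⌊2z₀/π⌋ + 1 = ⌊11.29⌋ + 1 = 12.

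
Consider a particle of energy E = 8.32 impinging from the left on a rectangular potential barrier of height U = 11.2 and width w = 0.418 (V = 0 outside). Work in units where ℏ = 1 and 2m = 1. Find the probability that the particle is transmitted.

T = 0.563

Since E < U the interior solution is evanescent with decay constant κ = √(2m(U − E))/ℏ = 1.697.
κw = 0.7094, sinh(κw) = 0.7704.
The exact tunnelling result is T⁻¹ = 1 + U² sinh²(κw) / [4E(U − E)] = 1.777, so T = 0.563.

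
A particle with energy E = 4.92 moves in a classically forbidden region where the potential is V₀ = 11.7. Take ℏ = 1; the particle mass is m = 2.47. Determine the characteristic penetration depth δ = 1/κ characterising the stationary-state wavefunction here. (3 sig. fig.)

Since E < V₀ the TISE in this region is ψ'' = κ²ψ with κ = √(2m(V₀ − E))/ℏ.
κ = √(2 × 2.47 × 6.78) = 5.787. The penetration depth is δ = 1/κ = 0.173.

δ = 0.173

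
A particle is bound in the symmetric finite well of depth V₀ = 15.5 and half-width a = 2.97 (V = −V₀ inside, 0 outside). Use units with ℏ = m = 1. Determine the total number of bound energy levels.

N = 11

Define the well-strength parameter z₀ = (a/ℏ)√(2mV₀) = 2.97 × √(2·1·15.5) = 16.54.
A new bound state (alternating even/odd) appears each time z₀ passes a multiple of π/2, so N = ⌊2z₀/π⌋ + 1 = ⌊10.53⌋ + 1 = 11.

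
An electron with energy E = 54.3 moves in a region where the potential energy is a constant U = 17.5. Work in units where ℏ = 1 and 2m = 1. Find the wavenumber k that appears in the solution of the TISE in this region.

k = 6.07

With E > U the solution is oscillatory, ψ ∝ e^{±ikx} with k = √(2m(E − U))/ℏ.
k = √(2 × 0.5 × 36.8) = 6.066.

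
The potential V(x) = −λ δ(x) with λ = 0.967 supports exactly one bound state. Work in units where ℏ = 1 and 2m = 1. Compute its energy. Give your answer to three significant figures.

E = -0.234

The bound state is ψ(x) = √κ e^{−κ|x|}. The derivative jump ψ'(0⁺) − ψ'(0⁻) = −(2mλ/ℏ²)ψ(0) fixes κ = mλ/ℏ² = 0.4835.
Then E = −ℏ²κ²/(2m) = −mλ²/(2ℏ²) = -0.2338.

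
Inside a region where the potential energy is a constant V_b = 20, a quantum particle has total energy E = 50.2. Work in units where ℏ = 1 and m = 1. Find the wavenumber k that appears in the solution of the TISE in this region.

k = 7.77

With E > V_b the solution is oscillatory, ψ ∝ e^{±ikx} with k = √(2m(E − V_b))/ℏ.
k = √(2 × 1 × 30.2) = 7.772.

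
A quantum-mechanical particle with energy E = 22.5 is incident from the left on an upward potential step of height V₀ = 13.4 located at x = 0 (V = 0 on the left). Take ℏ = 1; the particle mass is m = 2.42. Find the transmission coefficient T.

T = 0.950

On each side the TISE gives plane waves with k = √(2m(E − V))/ℏ: k₁ = √(2·2.42·22.5) = 10.44, k₂ = √(2·2.42·9.1) = 6.637.
Matching ψ and ψ′ at x = 0 gives r = (k₁ − k₂)/(k₁ + k₂), so R = r² = 0.04952 and T = 1 − R = 0.9505.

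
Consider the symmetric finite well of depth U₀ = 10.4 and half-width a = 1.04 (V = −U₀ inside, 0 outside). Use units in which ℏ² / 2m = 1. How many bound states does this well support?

N = 3

Define the well-strength parameter z₀ = (a/ℏ)√(2mU₀) = 1.04 × √(2·0.5·10.4) = 3.354.
A new bound state (alternating even/odd) appears each time z₀ passes a multiple of π/2, so N = ⌊2z₀/π⌋ + 1 = ⌊2.135⌋ + 1 = 3.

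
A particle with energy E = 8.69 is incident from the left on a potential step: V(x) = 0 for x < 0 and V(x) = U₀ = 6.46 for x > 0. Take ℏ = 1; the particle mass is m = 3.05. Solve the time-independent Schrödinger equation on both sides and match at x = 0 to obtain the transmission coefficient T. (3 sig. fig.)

The wavenumbers are k₁ = √(2mE)/ℏ = 7.281 on the left and k₂ = √(2m(E − U₀))/ℏ = 3.688 on the right.
Matching ψ and ψ′ at x = 0 gives r = (k₁ − k₂)/(k₁ + k₂), so R = r² = 0.1073 and T = 1 − R = 0.8927.

T = 0.893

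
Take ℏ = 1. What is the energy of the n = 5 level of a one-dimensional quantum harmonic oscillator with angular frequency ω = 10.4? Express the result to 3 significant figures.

E = 57.2

Using E_n = (n + ½)ℏω: E_5 = 5.5 × 10.4 = 57.20.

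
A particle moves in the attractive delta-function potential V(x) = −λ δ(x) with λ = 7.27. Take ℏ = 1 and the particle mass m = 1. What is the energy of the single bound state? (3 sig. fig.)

E = -26.4

The bound state is ψ(x) = √κ e^{−κ|x|}. The derivative jump ψ'(0⁺) − ψ'(0⁻) = −(2mλ/ℏ²)ψ(0) fixes κ = mλ/ℏ² = 7.270.
Then E = −ℏ²κ²/(2m) = −mλ²/(2ℏ²) = -26.43.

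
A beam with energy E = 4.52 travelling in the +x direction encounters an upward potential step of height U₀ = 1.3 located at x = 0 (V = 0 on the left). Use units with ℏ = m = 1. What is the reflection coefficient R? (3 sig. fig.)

On each side the TISE gives plane waves with k = √(2m(E − V))/ℏ: k₁ = √(2·1·4.52) = 3.007, k₂ = √(2·1·3.22) = 2.538.
Matching ψ and ψ′ at x = 0 gives r = (k₁ − k₂)/(k₁ + k₂), so R = r² = 0.007154 and T = 1 − R = 0.9928.

R = 0.00715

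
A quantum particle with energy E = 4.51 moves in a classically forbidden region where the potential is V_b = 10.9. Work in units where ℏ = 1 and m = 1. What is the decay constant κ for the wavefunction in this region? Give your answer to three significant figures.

κ = 3.57

Since E < V_b the TISE in this region is ψ'' = κ²ψ with κ = √(2m(V_b − E))/ℏ.
κ = √(2 × 1 × 6.39) = 3.575.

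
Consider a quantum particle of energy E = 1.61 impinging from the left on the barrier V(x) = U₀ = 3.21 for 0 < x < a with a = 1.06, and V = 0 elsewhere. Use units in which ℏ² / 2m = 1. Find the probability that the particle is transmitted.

T = 0.240

E < U₀: inside the barrier ψ ∝ e^{±κx} with κ = √(2m(U₀ − E))/ℏ = 1.265.
κa = 1.341, sinh(κa) = 1.780.
Matching ψ, ψ′ at both faces gives T = [1 + U₀² sinh²(κa) / (4E(U₀ − E))]⁻¹ = 1/4.169 = 0.240.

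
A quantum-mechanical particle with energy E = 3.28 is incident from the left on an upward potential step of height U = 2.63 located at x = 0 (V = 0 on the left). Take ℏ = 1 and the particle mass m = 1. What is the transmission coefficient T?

On each side the TISE gives plane waves with k = √(2m(E − V))/ℏ: k₁ = √(2·1·3.28) = 2.561, k₂ = √(2·1·0.65) = 1.140.
Matching ψ and ψ′ at x = 0 gives r = (k₁ − k₂)/(k₁ + k₂), so R = r² = 0.1474 and T = 1 − R = 0.8526.

T = 0.853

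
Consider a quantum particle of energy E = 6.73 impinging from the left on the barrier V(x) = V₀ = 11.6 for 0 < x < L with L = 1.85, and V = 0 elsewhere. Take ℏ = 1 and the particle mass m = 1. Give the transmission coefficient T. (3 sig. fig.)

T = 0.0000377

E < V₀: inside the barrier ψ ∝ e^{±κx} with κ = √(2m(V₀ − E))/ℏ = 3.121.
κL = 5.774, sinh(κL) = 160.9.
Matching ψ, ψ′ at both faces gives T = [1 + V₀² sinh²(κL) / (4E(V₀ − E))]⁻¹ = 1/26560 = 0.0000377.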